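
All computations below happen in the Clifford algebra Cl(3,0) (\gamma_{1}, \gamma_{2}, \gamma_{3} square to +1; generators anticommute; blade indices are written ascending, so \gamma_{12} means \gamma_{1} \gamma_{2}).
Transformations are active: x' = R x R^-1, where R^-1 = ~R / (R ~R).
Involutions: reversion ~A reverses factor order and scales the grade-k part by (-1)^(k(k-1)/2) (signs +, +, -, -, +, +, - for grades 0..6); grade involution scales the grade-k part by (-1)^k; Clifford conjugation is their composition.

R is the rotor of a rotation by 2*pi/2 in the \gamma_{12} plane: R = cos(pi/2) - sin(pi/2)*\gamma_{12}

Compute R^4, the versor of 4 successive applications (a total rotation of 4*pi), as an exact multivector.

Rotor phase runs at HALF the rotation angle; powers of one rotor simply add phase, so after 4 steps in \gamma_{12} the phase is 4*pi/2 = 2 \pi and R^4 = cos(2 \pi) - sin(2 \pi)*\gamma_{12}.
cos(2 \pi) = 1 and sin(2 \pi) = 0, so R^4 = 1. The total rotation 4*pi is 2 full turns, so every vector returns to itself, yet the rotor is +1, back on the identity sheet (an even number of 2*pi turns).
Answer: 1


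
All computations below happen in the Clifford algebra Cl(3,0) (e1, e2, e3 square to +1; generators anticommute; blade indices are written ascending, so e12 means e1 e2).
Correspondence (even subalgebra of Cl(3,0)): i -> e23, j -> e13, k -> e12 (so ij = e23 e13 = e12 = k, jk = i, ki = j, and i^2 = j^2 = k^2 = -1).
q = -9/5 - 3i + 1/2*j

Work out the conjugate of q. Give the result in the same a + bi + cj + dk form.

In blades: q = -9/5 + 1/2*e13 - 3*e23.
Quaternion conjugation is reversion on the even subalgebra: the scalar is fixed and every grade-2 blade flips sign, giving -9/5 - 1/2*e13 + 3*e23; translating back:
Answer: -9/5 + 3i - 1/2*j


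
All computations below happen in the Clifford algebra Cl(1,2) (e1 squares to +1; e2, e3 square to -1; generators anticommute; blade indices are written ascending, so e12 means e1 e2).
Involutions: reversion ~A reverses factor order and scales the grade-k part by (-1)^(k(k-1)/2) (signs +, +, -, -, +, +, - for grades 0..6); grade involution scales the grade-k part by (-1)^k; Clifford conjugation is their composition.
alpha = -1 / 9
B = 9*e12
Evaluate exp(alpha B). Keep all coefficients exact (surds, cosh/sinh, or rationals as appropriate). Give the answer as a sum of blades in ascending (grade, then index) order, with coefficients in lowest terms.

B^2 = (9)^2*(e12)^2 = 81*(+1) = 81 (a basis 2-blade squares to minus the product of its generators' squares).
B^2 = 81 — B^2 > 0, so the exponential closes hyperbolically: l = 9, alpha*l = -1, so exp(alpha B) = cosh(-1) + (sinh(-1)/9)*B = cosh(1) + (-sinh(1)/9)*B.
Answer: cosh(1) - sinh(1)*e12


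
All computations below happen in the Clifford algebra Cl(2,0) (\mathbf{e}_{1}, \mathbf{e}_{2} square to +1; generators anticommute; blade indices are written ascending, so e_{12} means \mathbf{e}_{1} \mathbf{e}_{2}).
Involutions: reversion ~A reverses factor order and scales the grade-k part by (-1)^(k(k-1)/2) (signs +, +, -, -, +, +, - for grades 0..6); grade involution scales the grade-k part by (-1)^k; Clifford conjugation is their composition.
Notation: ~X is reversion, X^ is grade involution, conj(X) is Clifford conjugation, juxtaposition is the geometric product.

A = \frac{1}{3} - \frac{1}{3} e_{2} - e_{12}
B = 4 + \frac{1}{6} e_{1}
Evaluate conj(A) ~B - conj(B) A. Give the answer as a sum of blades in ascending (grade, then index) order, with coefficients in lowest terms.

first term: \frac{4}{3} + \frac{1}{18} e_{1} + \frac{7}{6} e_{2} + \frac{71}{18} e_{12}
second term: \frac{4}{3} - \frac{1}{18} e_{1} - \frac{7}{6} e_{2} - \frac{71}{18} e_{12}
Answer: \frac{1}{9} e_{1} + \frac{7}{3} e_{2} + \frac{71}{9} e_{12}


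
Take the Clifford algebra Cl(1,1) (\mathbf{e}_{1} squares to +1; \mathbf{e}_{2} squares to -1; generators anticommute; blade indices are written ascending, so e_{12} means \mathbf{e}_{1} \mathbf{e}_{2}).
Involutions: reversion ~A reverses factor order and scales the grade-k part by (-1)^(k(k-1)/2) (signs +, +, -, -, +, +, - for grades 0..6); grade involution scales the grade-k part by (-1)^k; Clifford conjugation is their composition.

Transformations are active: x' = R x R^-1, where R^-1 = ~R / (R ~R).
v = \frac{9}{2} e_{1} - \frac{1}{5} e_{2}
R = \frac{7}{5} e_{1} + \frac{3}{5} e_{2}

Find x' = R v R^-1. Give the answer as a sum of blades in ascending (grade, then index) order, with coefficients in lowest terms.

~R = \frac{7}{5} e_{1} + \frac{3}{5} e_{2}, and R ~R = \frac{8}{5}, so R^-1 = ~R / (\frac{8}{5}).
R v = \frac{321}{50} - \frac{149}{50} e_{12}
Answer: \frac{1347}{200} e_{1} + \frac{1003}{200} e_{2}


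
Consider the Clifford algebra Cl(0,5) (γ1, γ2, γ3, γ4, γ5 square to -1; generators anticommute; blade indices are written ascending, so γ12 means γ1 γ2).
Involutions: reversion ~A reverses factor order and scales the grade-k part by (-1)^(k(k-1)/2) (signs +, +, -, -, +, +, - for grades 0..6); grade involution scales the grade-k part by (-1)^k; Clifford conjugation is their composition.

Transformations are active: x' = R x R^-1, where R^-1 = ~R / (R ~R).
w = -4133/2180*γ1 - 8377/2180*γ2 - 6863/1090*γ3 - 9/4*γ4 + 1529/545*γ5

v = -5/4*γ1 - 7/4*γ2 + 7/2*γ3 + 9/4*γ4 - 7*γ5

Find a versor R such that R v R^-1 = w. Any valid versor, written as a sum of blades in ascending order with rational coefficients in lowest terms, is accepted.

Take R = v + w = -3429/1090*γ1 - 3048/545*γ2 - 1524/545*γ3 - 2286/545*γ5. Because q(v) = q(w) = -1135/16, conjugation by R sends v exactly to w.
Answer: -3429/1090*γ1 - 3048/545*γ2 - 1524/545*γ3 - 2286/545*γ5


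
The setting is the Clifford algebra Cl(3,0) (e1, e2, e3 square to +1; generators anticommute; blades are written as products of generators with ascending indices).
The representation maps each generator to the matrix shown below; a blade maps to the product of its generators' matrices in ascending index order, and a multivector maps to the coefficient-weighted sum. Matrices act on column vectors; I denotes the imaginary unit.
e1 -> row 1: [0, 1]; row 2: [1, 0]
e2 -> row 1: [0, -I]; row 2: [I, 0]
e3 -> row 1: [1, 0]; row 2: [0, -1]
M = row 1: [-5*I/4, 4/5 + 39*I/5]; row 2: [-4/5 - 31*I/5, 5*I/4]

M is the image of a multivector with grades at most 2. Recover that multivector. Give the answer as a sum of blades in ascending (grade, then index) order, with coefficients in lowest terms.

Method: 1, rho(e1), rho(e2), rho(e3) form a trace-orthogonal basis of the 2x2 complex matrices (tr(X Y) = 2 if X = Y, else 0), so M = m0*1 + m1*rho(e1) + m2*rho(e2) + m3*rho(e3) with m0 = tr(M)/2 = 0, m1 = tr(M rho(e1))/2 = 4*I/5, m2 = tr(M rho(e2))/2 = -7 + 4*I/5, m3 = tr(M rho(e3))/2 = -5*I/4.
Multiplying table entries, the bivector images are rho(e1 e2) = I*rho(e3), rho(e1 e3) = -I*rho(e2), rho(e2 e3) = I*rho(e1); with real blade coefficients the real parts of m0..m3 are the coefficients of 1, e1, e2, e3 and the imaginary parts give the bivectors (e2 e3: Im m1, e1 e3: -Im m2, e1 e2: Im m3).
Answer: -7*e2 - 5/4*e1 e2 - 4/5*e1 e3 + 4/5*e2 e3


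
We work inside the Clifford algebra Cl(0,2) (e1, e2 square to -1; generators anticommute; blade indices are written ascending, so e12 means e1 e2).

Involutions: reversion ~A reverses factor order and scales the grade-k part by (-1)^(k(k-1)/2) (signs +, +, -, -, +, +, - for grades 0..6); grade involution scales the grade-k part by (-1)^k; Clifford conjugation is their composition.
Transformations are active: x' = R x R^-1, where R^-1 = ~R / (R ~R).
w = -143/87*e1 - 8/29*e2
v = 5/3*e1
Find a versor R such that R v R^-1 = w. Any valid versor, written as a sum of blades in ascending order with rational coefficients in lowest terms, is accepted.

Since q(v) = q(w) = -25/9, the sum R = v + w = 2/87*e1 - 8/29*e2 does the job whenever invertible.
Answer: 2/87*e1 - 8/29*e2


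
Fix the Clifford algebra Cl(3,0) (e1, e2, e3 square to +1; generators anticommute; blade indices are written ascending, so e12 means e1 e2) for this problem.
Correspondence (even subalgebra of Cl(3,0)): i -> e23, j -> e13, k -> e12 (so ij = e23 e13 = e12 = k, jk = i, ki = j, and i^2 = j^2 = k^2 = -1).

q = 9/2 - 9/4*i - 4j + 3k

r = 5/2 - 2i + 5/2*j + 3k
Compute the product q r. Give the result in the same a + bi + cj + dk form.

In blades: q = 9/2 + 3*e12 - 4*e13 - 9/4*e23, r = 5/2 + 3*e12 + 5/2*e13 - 2*e23.
Distribute q over r term by term (generator squares from the signature, products reordered to ascending indices): (9/2)*r = 45/4 + 27/2*e12 + 45/4*e13 - 9*e23; (3*e12)*r = -9 + 15/2*e12 - 6*e13 - 15/2*e23; (-4*e13)*r = 10 - 8*e12 - 10*e13 - 12*e23; (-9/4*e23)*r = -9/2 - 45/8*e12 + 27/4*e13 - 45/8*e23.
Sum: 31/4 + 59/8*e12 + 2*e13 - 273/8*e23; translating back through the correspondence:
Answer: 31/4 - 273/8*i + 2j + 59/8*k


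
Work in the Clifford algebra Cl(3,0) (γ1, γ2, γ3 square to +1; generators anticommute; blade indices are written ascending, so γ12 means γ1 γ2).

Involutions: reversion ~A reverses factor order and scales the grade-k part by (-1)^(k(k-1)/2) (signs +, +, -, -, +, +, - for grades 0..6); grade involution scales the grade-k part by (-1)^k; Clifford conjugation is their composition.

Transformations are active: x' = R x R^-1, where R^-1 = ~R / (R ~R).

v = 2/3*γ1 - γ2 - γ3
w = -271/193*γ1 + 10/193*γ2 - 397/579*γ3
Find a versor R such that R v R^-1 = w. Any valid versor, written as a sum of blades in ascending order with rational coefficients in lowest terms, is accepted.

Equal squares first: v^2 = w^2 = 22/9. Then v + w = -427/579*γ1 - 183/193*γ2 - 976/579*γ3 is a versor taking v to w, provided it is invertible.
Answer: -427/579*γ1 - 183/193*γ2 - 976/579*γ3


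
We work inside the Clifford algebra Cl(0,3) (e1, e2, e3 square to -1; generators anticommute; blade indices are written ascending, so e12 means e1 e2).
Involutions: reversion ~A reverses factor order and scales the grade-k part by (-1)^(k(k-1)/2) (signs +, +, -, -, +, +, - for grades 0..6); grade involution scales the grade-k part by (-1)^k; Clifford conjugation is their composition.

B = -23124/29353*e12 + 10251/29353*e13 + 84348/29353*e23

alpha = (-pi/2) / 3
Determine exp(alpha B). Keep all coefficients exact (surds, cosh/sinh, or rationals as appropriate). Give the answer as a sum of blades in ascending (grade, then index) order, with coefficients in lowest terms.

B^2 term by term: the squares give (-23124/29353)^2*(e12)^2 + (10251/29353)^2*(e13)^2 + (84348/29353)^2*(e23)^2 = 534719376/861598609*(-1) + 105083001/861598609*(-1) + 7114585104/861598609*(-1) = -9 (each basis 2-blade squares to minus the product of its generators' squares); cross terms between blades sharing an index anticommute and cancel. So B^2 = -9.
B^2 = -9 — B^2 < 0, so the exponential closes trigonometrically: l = 3, alpha*l = -pi/2, so exp(alpha B) = cos(-pi/2) + (sin(-pi/2)/3)*B = 0 + (-1/3)*B.
Answer: 7708/29353*e12 - 3417/29353*e13 - 28116/29353*e23


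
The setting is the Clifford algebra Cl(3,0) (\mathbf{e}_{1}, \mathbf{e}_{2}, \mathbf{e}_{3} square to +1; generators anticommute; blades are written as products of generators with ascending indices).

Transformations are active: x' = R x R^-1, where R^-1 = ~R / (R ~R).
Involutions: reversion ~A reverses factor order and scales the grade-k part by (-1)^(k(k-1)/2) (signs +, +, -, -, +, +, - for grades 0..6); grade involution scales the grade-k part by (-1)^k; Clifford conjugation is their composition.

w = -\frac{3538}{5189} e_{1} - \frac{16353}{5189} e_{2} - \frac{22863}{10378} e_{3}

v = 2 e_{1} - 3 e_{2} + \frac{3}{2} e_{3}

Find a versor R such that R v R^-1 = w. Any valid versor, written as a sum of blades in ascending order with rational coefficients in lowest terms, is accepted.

Construction: equal norms (both \frac{61}{4}) license R = v + w = \frac{6840}{5189} e_{1} - \frac{31920}{5189} e_{2} - \frac{3648}{5189} e_{3} — nothing changes along that direction, while (v - w)/2 changes sign, so v maps onto w.
Answer: \frac{6840}{5189} e_{1} - \frac{31920}{5189} e_{2} - \frac{3648}{5189} e_{3}


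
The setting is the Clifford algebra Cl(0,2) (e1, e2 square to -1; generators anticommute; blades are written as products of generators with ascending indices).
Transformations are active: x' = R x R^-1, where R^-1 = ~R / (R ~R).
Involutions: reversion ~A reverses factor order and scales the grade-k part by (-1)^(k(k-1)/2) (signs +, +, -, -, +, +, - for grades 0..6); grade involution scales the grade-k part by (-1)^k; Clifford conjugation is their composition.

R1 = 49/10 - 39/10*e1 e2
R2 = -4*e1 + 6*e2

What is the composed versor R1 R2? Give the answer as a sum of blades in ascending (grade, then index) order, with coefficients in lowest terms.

Distribute over the terms of R1 (each basis-blade product reordered to ascending indices, repeated generators contracted through their squares):
(49/10) R2 = -98/5*e1 + 147/5*e2
(-39/10*e1 e2) R2 = 117/5*e1 + 78/5*e2
Summing the partial products and collecting blades:
Answer: 19/5*e1 + 45*e2


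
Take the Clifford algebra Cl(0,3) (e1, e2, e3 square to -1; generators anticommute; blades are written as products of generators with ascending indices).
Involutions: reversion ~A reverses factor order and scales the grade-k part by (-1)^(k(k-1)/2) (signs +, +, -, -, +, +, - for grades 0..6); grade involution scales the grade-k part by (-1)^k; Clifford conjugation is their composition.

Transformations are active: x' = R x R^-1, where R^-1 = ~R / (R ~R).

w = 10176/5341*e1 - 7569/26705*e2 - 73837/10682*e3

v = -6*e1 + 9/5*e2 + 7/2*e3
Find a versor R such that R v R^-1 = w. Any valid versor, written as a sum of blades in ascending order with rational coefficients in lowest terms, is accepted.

R = v + w = -21870/5341*e1 + 8100/5341*e2 - 18225/5341*e3 works: the equal norms (-5149/100) guarantee its sandwich swaps v into w.
Answer: -21870/5341*e1 + 8100/5341*e2 - 18225/5341*e3


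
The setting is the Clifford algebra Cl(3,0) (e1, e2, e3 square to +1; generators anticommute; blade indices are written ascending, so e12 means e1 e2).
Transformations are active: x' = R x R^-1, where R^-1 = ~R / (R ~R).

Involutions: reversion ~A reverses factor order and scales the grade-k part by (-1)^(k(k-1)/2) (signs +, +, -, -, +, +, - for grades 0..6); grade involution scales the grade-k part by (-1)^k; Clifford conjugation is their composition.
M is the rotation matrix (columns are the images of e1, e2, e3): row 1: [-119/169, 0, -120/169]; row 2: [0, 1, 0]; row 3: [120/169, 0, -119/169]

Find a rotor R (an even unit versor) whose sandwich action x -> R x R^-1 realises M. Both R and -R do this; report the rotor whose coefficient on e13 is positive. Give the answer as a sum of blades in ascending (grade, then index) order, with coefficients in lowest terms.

Method: write R = a + b12*e12 + b13*e13 + b23*e23 with a^2 + b12^2 + b13^2 + b23^2 = 1 (so R^-1 = ~R). Expanding the columns R e_j ~R gives tr M = 4a^2 - 1 and, from the antisymmetric part, M21 - M12 = -4a*b12, M13 - M31 = 4a*b13, M32 - M23 = -4a*b23.
Here tr M = -69/169, so a^2 = (1 + tr M)/4 = 25/169 and a = ±5/13. Taking a = 5/13: M21 - M12 = 0, M13 - M31 = -240/169, M32 - M23 = 0, giving b12 = 0, b13 = -12/13, b23 = 0, i.e. R = 5/13 - 12/13*e13.
Its e13 coefficient is negative, so report the other preimage -R.
Answer: -5/13 + 12/13*e13. Note: both R and -R realise this M (trace -69/169); the covering map identifies them, and the e13-coefficient sign is the tie-breaker.


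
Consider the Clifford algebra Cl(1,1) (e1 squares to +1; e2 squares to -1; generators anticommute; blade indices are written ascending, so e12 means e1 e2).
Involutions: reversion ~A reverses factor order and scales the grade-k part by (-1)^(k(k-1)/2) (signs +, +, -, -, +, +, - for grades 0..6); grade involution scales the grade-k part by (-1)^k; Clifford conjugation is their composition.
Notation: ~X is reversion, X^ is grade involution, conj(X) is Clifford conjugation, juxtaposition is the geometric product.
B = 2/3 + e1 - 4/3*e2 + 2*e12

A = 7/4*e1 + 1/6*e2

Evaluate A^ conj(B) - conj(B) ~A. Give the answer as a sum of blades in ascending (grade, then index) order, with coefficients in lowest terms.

first term: 71/36 - 5/6*e1 + 61/18*e2 - 5/2*e12
second term: -71/36 + 3/2*e1 + 65/18*e2 - 5/2*e12
Answer: 71/18 - 7/3*e1 - 2/9*e2


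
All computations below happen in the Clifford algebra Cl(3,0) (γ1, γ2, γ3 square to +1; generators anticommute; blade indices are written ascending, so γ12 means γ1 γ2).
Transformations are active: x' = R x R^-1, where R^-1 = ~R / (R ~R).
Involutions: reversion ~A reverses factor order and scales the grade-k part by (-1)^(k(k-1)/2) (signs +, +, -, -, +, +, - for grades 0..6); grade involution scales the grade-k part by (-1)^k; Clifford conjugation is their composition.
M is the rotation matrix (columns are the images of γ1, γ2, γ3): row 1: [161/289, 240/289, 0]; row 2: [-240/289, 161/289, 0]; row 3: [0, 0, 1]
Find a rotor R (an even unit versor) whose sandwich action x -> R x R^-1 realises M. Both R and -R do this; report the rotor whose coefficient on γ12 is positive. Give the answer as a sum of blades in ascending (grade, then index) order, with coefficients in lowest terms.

Method: write R = a + b12*γ12 + b13*γ13 + b23*γ23 with a^2 + b12^2 + b13^2 + b23^2 = 1 (so R^-1 = ~R). Expanding the columns R e_j ~R gives tr M = 4a^2 - 1 and, from the antisymmetric part, M21 - M12 = -4a*b12, M13 - M31 = 4a*b13, M32 - M23 = -4a*b23.
Here tr M = 611/289, so a^2 = (1 + tr M)/4 = 225/289 and a = ±15/17. Taking a = 15/17: M21 - M12 = -480/289, M13 - M31 = 0, M32 - M23 = 0, giving b12 = 8/17, b13 = 0, b23 = 0, i.e. R = 15/17 + 8/17*γ12.
Its γ12 coefficient is already positive.
Answer: 15/17 + 8/17*γ12. Recall the cover is two-to-one: with M of trace 611/289, both preimages act alike, and the stated γ12 sign chooses the sheet.


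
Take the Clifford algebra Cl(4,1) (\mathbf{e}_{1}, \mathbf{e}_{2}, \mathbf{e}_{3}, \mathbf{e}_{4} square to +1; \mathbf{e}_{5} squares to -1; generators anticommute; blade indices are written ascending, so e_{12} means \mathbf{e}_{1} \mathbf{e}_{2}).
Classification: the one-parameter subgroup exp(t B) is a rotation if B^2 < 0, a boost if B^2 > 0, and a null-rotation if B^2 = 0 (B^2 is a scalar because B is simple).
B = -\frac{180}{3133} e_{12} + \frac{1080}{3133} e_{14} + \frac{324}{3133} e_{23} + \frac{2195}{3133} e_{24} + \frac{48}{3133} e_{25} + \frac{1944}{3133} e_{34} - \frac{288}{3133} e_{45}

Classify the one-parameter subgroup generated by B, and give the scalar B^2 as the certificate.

B^2 term by term: the squares give (-\frac{180}{3133})^2*(e_{12})^2 + (\frac{1080}{3133})^2*(e_{14})^2 + (\frac{324}{3133})^2*(e_{23})^2 + (\frac{2195}{3133})^2*(e_{24})^2 + (\frac{48}{3133})^2*(e_{25})^2 + (\frac{1944}{3133})^2*(e_{34})^2 + (-\frac{288}{3133})^2*(e_{45})^2 = \frac{32400}{9815689}*(-1) + \frac{1166400}{9815689}*(-1) + \frac{104976}{9815689}*(-1) + \frac{4818025}{9815689}*(-1) + \frac{2304}{9815689}*(+1) + \frac{3779136}{9815689}*(-1) + \frac{82944}{9815689}*(+1) = -1 (each basis 2-blade squares to minus the product of its generators' squares); cross terms between blades sharing an index anticommute and cancel; the commuting (index-disjoint) pairs give grade-4 terms 2*c*c'*(blade product), which cancel blade by blade — e_{1234}: -\frac{699840}{9815689} + \frac{699840}{9815689} = 0; e_{1245}: \frac{103680}{9815689} - \frac{103680}{9815689} = 0; e_{2345}: -\frac{186624}{9815689} + \frac{186624}{9815689} = 0 — confirming B is simple. So B^2 = -1.
Answer: rotation, certificate B^2 = -1. The scalar -1 is the complete invariant here: its sign names the subgroup type.


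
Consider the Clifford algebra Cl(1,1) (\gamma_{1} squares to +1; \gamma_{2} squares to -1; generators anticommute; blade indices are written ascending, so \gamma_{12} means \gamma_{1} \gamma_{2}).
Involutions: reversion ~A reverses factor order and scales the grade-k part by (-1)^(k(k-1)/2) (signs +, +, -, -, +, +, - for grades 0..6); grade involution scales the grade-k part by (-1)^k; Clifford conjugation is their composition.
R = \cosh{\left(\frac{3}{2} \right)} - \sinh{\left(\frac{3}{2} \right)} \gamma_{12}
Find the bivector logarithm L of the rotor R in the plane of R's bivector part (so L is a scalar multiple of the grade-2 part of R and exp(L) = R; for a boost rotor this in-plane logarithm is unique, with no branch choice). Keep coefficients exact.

The scalar part of R is \cosh{\left(\frac{3}{2} \right)}, which determines |rapidity| via cosh; the sign lives in the bivector part, and pairing them (bivector part over sinh of the rapidity = the plane) gives the unique in-plane L = rapidity * plane.
Concretely: cosh(rapidity) = \cosh{\left(\frac{3}{2} \right)} gives rapidity = ±\frac{3}{2}, and since rapidity/sinh(rapidity) is even the sign is immaterial: L = (rapidity/sinh(rapidity)) * <R>_2 = (\frac{3}{2 \sinh{\left(\frac{3}{2} \right)}}) * <R>_2.
Answer: - \frac{3}{2} \gamma_{12}


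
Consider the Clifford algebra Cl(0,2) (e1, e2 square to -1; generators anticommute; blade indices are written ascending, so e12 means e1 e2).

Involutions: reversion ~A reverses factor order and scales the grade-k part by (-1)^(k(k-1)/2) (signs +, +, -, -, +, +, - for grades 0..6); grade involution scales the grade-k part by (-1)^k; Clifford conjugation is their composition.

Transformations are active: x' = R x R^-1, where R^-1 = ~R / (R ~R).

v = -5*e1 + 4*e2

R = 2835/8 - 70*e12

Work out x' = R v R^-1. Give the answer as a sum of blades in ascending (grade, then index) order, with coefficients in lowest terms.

~R = 2835/8 + 70*e12, and R ~R = 8350825/64, so R^-1 = ~R / (8350825/64).
R v = -11935/8*e1 + 3535/2*e2
Answer: -21157/6817*e1 + 38180/6817*e2


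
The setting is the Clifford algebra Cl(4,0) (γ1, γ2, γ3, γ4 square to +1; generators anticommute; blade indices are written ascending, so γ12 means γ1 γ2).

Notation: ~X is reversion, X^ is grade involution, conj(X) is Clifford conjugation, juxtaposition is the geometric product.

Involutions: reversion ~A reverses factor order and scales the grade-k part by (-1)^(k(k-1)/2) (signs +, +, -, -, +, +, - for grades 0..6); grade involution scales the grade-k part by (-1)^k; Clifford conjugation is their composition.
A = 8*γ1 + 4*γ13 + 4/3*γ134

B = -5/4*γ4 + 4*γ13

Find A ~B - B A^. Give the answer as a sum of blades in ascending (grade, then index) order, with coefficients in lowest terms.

first term: 16 - 32*γ3 + 16/3*γ4 - 5/3*γ13 - 10*γ14 - 5*γ134
second term: -16 + 32*γ3 + 16/3*γ4 + 5/3*γ13 - 10*γ14 - 5*γ134
Answer: 32 - 64*γ3 - 10/3*γ13


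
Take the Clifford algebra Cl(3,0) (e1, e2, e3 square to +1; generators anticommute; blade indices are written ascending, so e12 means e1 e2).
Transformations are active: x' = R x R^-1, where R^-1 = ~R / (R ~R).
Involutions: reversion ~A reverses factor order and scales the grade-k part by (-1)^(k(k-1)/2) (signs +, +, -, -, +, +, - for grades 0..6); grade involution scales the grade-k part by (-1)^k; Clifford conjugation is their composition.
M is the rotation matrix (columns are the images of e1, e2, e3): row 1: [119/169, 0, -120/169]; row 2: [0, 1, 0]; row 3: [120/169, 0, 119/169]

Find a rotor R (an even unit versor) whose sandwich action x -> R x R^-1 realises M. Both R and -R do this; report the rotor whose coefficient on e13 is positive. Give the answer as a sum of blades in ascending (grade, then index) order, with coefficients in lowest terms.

Method: write R = a + b12*e12 + b13*e13 + b23*e23 with a^2 + b12^2 + b13^2 + b23^2 = 1 (so R^-1 = ~R). Expanding the columns R e_j ~R gives tr M = 4a^2 - 1 and, from the antisymmetric part, M21 - M12 = -4a*b12, M13 - M31 = 4a*b13, M32 - M23 = -4a*b23.
Here tr M = 407/169, so a^2 = (1 + tr M)/4 = 144/169 and a = ±12/13. Taking a = 12/13: M21 - M12 = 0, M13 - M31 = -240/169, M32 - M23 = 0, giving b12 = 0, b13 = -5/13, b23 = 0, i.e. R = 12/13 - 5/13*e13.
Its e13 coefficient is negative, so report the other preimage -R.
Answer: -12/13 + 5/13*e13. Note: both R and -R realise this M (trace 407/169); the covering map identifies them, and the e13-coefficient sign is the tie-breaker.


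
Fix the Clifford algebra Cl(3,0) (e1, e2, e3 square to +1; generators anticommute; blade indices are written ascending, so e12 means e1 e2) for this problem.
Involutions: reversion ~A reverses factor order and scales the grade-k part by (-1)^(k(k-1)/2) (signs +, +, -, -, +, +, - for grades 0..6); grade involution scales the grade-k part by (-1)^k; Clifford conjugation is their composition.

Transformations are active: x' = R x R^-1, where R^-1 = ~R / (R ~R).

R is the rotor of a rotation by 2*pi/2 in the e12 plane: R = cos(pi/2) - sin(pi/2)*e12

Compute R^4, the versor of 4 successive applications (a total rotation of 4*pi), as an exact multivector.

Half-angle bookkeeping: 4 applications in e12 add up to rotor phase 4*pi/2 = 2*pi, so R^4 = cos(2*pi) - sin(2*pi)*e12.
cos(2*pi) = 1 and sin(2*pi) = 0, so R^4 = 1. The total rotation 4*pi is 2 full turns, so every vector returns to itself, yet the rotor is +1, back on the identity sheet (an even number of 2*pi turns).
Answer: 1


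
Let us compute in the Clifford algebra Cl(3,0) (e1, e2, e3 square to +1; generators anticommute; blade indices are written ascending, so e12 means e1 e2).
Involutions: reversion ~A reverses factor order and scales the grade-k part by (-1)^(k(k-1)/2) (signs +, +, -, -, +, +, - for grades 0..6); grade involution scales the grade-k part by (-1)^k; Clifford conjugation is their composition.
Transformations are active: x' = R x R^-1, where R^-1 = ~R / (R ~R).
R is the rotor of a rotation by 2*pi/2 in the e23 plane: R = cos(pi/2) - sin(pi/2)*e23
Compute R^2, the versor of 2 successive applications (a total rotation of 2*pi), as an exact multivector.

Because a rotor carries half the rotation angle, composing 2 copies of this e23-plane rotor multiplies the phase: 2*(pi/2) = pi, hence R^2 = cos(pi) - sin(pi)*e23.
cos(pi) = -1 and sin(pi) = 0, so R^2 = -1. The total rotation 2*pi is 1 full turn, so every vector returns to itself, yet the rotor is -1, on the OTHER sheet of the double cover (an odd number of 2*pi turns).
Answer: -1


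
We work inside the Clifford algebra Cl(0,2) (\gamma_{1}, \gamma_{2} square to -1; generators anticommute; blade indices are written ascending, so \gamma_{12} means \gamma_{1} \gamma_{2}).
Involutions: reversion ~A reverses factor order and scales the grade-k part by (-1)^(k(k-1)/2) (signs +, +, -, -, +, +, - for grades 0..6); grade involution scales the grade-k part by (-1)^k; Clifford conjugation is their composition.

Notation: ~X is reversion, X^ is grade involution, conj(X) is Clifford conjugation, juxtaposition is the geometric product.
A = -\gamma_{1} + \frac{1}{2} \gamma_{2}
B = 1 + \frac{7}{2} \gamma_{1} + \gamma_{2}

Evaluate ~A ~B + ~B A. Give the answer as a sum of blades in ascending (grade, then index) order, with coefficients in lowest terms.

first term: 3 - \gamma_{1} + \frac{1}{2} \gamma_{2} - \frac{11}{4} \gamma_{12}
second term: 3 - \gamma_{1} + \frac{1}{2} \gamma_{2} + \frac{11}{4} \gamma_{12}
Answer: 6 - 2 \gamma_{1} + \gamma_{2}


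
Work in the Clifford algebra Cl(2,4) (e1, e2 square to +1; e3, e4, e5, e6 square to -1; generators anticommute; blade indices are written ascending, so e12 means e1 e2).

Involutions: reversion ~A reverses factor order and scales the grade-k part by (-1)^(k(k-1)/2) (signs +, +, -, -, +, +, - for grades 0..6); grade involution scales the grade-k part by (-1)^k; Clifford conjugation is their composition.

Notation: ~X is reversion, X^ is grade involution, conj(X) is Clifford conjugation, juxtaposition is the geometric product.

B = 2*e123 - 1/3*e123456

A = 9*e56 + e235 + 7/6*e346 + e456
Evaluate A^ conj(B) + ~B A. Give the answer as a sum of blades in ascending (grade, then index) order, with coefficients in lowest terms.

first term: 2*e15 + 1/3*e123 + 7/18*e125 + 1/3*e146 - 3*e1234 + 7/3*e1246 + 18*e12356 + 2*e123456
second term: -2*e15 + 1/3*e123 + 7/18*e125 + 1/3*e146 - 3*e1234 + 7/3*e1246 - 18*e12356 - 2*e123456
Answer: 2/3*e123 + 7/9*e125 + 2/3*e146 - 6*e1234 + 14/3*e1246


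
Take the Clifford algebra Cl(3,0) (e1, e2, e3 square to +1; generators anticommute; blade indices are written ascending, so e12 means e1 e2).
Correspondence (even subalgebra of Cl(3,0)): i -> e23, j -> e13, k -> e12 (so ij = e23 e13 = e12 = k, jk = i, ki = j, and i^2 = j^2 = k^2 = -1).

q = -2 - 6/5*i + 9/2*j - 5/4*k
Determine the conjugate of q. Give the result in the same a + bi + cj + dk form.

In blades: q = -2 - 5/4*e12 + 9/2*e13 - 6/5*e23.
Quaternion conjugation is reversion on the even subalgebra: the scalar is fixed and every grade-2 blade flips sign, giving -2 + 5/4*e12 - 9/2*e13 + 6/5*e23; translating back:
Answer: -2 + 6/5*i - 9/2*j + 5/4*k


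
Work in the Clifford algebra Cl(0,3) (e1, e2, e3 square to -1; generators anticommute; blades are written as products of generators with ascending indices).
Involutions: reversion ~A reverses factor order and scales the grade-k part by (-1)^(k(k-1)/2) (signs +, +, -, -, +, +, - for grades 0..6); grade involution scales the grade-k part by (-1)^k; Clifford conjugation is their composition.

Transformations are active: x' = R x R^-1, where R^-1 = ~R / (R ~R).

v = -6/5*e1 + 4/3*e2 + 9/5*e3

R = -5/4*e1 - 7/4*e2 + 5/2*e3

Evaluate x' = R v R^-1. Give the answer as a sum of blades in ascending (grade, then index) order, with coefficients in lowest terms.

~R = -5/4*e1 - 7/4*e2 + 5/2*e3, and R ~R = -87/8, so R^-1 = ~R / (-87/8).
R v = -11/3 - 113/30*e1 e2 + 3/4*e1 e3 - 389/60*e2 e3
Answer: 466/1305*e1 - 656/261*e2 - 149/1305*e3


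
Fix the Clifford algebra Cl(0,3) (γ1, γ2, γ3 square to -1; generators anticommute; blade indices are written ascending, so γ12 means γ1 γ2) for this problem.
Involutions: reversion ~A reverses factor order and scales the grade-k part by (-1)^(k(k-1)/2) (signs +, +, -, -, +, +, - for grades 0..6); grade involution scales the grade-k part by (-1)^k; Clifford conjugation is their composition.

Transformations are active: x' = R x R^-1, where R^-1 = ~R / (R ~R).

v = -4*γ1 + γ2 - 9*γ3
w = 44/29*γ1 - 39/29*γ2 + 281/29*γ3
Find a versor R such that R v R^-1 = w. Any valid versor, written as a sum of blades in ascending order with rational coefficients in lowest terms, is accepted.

Construction: equal norms (both -98) license R = v + w = -72/29*γ1 - 10/29*γ2 + 20/29*γ3 — nothing changes along that direction, while (v - w)/2 changes sign, so v maps onto w.
Answer: -72/29*γ1 - 10/29*γ2 + 20/29*γ3


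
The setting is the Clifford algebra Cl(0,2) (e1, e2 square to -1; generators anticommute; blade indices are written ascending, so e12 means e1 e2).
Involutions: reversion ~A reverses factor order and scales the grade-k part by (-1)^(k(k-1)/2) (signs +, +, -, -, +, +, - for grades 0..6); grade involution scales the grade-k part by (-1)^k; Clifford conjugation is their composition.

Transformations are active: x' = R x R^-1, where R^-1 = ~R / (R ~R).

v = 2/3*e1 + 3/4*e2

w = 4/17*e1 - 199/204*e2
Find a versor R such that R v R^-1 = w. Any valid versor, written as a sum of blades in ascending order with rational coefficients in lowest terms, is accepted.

Take R = v + w = 46/51*e1 - 23/102*e2. Because q(v) = q(w) = -145/144, conjugation by R sends v exactly to w.
Answer: 46/51*e1 - 23/102*e2


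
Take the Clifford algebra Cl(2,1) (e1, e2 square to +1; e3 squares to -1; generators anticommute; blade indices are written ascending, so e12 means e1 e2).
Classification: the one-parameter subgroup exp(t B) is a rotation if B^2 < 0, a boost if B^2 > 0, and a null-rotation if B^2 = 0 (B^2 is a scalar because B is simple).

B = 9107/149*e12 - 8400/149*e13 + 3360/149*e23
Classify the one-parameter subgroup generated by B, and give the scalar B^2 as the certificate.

B^2 term by term: the squares give (9107/149)^2*(e12)^2 + (-8400/149)^2*(e13)^2 + (3360/149)^2*(e23)^2 = 82937449/22201*(-1) + 70560000/22201*(+1) + 11289600/22201*(+1) = -49 (each basis 2-blade squares to minus the product of its generators' squares); cross terms between blades sharing an index anticommute and cancel. So B^2 = -49.
Answer: rotation, certificate B^2 = -49. The class reads off the invariant scalar -49 directly.


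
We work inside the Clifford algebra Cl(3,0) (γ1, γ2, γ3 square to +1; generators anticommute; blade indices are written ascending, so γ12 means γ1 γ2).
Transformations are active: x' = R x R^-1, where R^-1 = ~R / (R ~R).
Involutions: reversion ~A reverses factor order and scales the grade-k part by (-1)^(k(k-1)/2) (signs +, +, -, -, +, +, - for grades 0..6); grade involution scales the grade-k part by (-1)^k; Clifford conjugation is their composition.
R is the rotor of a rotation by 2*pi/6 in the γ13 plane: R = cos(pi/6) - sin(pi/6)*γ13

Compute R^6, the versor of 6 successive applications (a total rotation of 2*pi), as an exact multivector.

Rotor phase runs at HALF the rotation angle; powers of one rotor simply add phase, so after 6 steps in γ13 the phase is 6*pi/6 = pi and R^6 = cos(pi) - sin(pi)*γ13.
cos(pi) = -1 and sin(pi) = 0, so R^6 = -1. The total rotation 2*pi is 1 full turn, so every vector returns to itself, yet the rotor is -1, on the OTHER sheet of the double cover (an odd number of 2*pi turns).
Answer: -1


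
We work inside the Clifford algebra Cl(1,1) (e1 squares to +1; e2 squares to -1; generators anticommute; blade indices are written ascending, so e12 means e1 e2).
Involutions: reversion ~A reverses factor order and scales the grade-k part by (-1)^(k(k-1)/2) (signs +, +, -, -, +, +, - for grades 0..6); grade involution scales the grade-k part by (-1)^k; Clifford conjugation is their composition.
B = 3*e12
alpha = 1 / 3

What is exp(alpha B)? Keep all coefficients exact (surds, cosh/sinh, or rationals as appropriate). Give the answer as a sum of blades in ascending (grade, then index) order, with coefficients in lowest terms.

B^2 = (3)^2*(e12)^2 = 9*(+1) = 9 (a basis 2-blade squares to minus the product of its generators' squares).
B^2 = 9 — B^2 > 0, so the exponential closes hyperbolically: l = 3, alpha*l = 1, so exp(alpha B) = cosh(1) + (sinh(1)/3)*B = cosh(1) + (sinh(1)/3)*B.
Answer: cosh(1) + sinh(1)*e12


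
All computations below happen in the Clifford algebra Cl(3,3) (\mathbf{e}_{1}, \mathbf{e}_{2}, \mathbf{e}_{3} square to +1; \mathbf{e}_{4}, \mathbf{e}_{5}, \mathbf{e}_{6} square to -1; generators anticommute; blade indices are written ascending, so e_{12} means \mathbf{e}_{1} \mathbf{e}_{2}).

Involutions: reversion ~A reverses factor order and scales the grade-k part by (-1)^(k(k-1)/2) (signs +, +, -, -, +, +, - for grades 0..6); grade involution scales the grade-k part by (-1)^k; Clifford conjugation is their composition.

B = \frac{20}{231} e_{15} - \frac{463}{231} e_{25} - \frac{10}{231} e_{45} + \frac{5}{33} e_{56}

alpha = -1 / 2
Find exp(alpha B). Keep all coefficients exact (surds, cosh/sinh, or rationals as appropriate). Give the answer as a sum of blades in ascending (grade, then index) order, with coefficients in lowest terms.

B^2 term by term: the squares give (\frac{20}{231})^2*(e_{15})^2 + (-\frac{463}{231})^2*(e_{25})^2 + (-\frac{10}{231})^2*(e_{45})^2 + (\frac{5}{33})^2*(e_{56})^2 = \frac{400}{53361}*(+1) + \frac{214369}{53361}*(+1) + \frac{100}{53361}*(-1) + \frac{25}{1089}*(-1) = 4 (each basis 2-blade squares to minus the product of its generators' squares); cross terms between blades sharing an index anticommute and cancel. So B^2 = 4.
B^2 = 4 — the series telescopes hyperbolically here: l = 2, alpha*l = -1, so exp(alpha B) = cosh(-1) + (sinh(-1)/2)*B = \cosh{\left(1 \right)} + (- \frac{\sinh{\left(1 \right)}}{2})*B.
Answer: \cosh{\left(1 \right)} - \frac{10 \sinh{\left(1 \right)}}{231} e_{15} + \frac{463 \sinh{\left(1 \right)}}{462} e_{25} + \frac{5 \sinh{\left(1 \right)}}{231} e_{45} - \frac{5 \sinh{\left(1 \right)}}{66} e_{56}


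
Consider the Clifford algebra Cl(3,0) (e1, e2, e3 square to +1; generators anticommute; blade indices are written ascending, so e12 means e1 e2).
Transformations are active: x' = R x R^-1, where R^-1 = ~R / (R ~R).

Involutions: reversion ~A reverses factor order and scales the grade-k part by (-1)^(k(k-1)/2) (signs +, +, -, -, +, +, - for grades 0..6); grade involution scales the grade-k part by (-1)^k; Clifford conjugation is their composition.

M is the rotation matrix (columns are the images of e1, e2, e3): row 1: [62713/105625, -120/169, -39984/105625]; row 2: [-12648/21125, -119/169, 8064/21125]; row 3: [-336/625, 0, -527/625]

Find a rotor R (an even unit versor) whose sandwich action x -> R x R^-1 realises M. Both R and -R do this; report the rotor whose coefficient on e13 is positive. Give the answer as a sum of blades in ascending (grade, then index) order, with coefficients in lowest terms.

Method: write R = a + b12*e12 + b13*e13 + b23*e23 with a^2 + b12^2 + b13^2 + b23^2 = 1 (so R^-1 = ~R). Expanding the columns R e_j ~R gives tr M = 4a^2 - 1 and, from the antisymmetric part, M21 - M12 = -4a*b12, M13 - M31 = 4a*b13, M32 - M23 = -4a*b23.
Here tr M = -4029/4225, so a^2 = (1 + tr M)/4 = 49/4225 and a = ±7/65. Taking a = 7/65: M21 - M12 = 2352/21125, M13 - M31 = 672/4225, M32 - M23 = -8064/21125, giving b12 = -84/325, b13 = 24/65, b23 = 288/325, i.e. R = 7/65 - 84/325*e12 + 24/65*e13 + 288/325*e23.
Its e13 coefficient is already positive.
Answer: 7/65 - 84/325*e12 + 24/65*e13 + 288/325*e23. Why the constraint matters: R and -R act identically through the sandwich — M has trace -4029/4225 either way — so only the sign condition on e13 picks one of the two preimages.


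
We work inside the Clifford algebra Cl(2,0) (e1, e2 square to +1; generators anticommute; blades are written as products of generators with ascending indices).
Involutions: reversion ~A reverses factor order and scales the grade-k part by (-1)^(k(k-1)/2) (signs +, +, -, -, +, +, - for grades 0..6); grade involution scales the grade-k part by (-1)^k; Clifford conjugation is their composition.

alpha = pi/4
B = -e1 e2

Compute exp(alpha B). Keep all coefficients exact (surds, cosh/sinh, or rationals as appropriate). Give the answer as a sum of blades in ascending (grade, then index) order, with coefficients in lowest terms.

B^2 = (-1)^2*(e1 e2)^2 = 1*(-1) = -1 (a basis 2-blade squares to minus the product of its generators' squares).
B^2 = -1 — the negative square puts this in the circular regime; l = 1, alpha*l = pi/4, so exp(alpha B) = cos(pi/4) + (sin(pi/4)/1)*B = sqrt(2)/2 + (sqrt(2)/2)*B.
Answer: sqrt(2)/2 - sqrt(2)/2*e1 e2


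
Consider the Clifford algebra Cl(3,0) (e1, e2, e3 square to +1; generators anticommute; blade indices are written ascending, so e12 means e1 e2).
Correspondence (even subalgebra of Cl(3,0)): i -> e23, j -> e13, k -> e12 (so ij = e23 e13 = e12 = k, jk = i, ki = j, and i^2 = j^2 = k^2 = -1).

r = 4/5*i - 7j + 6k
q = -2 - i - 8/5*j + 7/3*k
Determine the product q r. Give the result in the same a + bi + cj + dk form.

In blades: q = -2 + 7/3*e12 - 8/5*e13 - e23, r = 6*e12 - 7*e13 + 4/5*e23.
Distribute q over r term by term (generator squares from the signature, products reordered to ascending indices): (-2)*r = -12*e12 + 14*e13 - 8/5*e23; (7/3*e12)*r = -14 + 28/15*e13 + 49/3*e23; (-8/5*e13)*r = -56/5 + 32/25*e12 - 48/5*e23; (-e23)*r = 4/5 + 7*e12 + 6*e13.
Sum: -122/5 - 93/25*e12 + 328/15*e13 + 77/15*e23; translating back through the correspondence:
Answer: -122/5 + 77/15*i + 328/15*j - 93/25*k


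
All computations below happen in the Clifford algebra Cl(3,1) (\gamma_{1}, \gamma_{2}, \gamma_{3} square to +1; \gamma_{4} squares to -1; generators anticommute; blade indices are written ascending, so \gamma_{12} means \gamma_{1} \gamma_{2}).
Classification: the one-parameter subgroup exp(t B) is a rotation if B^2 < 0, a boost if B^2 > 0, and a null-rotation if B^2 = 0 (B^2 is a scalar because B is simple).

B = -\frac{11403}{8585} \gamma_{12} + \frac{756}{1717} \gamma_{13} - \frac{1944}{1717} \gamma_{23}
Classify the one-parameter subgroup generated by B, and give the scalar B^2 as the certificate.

B^2 term by term: the squares give (-\frac{11403}{8585})^2*(\gamma_{12})^2 + (\frac{756}{1717})^2*(\gamma_{13})^2 + (-\frac{1944}{1717})^2*(\gamma_{23})^2 = \frac{130028409}{73702225}*(-1) + \frac{571536}{2948089}*(-1) + \frac{3779136}{2948089}*(-1) = -\frac{81}{25} (each basis 2-blade squares to minus the product of its generators' squares); cross terms between blades sharing an index anticommute and cancel. So B^2 = -\frac{81}{25}.
Answer: rotation, certificate B^2 = -\frac{81}{25}. Certificate logic: -\frac{81}{25} is a conjugation-invariant scalar, so its sign fixes rotation versus boost versus null-rotation outright.
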